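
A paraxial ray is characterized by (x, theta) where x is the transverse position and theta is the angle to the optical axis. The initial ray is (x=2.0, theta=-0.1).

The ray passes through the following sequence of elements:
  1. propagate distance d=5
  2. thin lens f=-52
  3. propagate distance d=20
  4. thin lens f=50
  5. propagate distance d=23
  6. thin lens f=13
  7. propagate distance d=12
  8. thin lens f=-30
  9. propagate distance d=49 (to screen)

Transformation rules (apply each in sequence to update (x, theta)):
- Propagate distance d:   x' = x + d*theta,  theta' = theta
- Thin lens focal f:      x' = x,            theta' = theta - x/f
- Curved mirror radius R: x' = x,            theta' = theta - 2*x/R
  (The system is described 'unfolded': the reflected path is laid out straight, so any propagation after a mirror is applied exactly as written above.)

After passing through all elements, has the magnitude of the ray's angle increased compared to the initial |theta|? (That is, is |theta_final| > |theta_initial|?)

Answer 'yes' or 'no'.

Answer: no

Derivation:
Initial: x=2.0000 theta=-0.1000
After 1 (propagate distance d=5): x=1.5000 theta=-0.1000
After 2 (thin lens f=-52): x=1.5000 theta=-37/520 (≈-0.0712)
After 3 (propagate distance d=20): x=1/13 (≈0.0769) theta=-37/520 (≈-0.0712)
After 4 (thin lens f=50): x=1/13 (≈0.0769) theta=-189/2600 (≈-0.0727)
After 5 (propagate distance d=23): x=-1.5950 theta=-189/2600 (≈-0.0727)
After 6 (thin lens f=13): x=-1.5950 theta=0.0500
After 7 (propagate distance d=12): x=-0.9950 theta=0.0500
After 8 (thin lens f=-30): x=-0.9950 theta=101/6000 (≈0.0168)
After 9 (propagate distance d=49 (to screen)): x=-1021/6000 (≈-0.1702) theta=101/6000 (≈0.0168)
|theta_initial|=0.1000 |theta_final|=101/6000 (≈0.0168) -> not increased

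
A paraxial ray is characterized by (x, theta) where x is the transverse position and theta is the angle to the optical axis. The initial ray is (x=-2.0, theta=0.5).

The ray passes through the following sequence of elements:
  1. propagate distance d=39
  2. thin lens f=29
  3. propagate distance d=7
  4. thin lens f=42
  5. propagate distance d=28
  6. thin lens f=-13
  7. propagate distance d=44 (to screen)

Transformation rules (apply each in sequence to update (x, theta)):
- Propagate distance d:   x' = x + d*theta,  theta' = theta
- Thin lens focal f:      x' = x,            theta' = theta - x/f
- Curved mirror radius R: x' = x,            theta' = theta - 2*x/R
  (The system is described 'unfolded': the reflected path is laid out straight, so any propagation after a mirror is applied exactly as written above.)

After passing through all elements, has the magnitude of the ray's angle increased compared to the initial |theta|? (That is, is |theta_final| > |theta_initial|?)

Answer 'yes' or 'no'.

Initial: x=-2.0000 theta=0.5000
After 1 (propagate distance d=39): x=17.5000 theta=0.5000
After 2 (thin lens f=29): x=17.5000 theta=-3/29 (≈-0.1034)
After 3 (propagate distance d=7): x=973/58 (≈16.7759) theta=-3/29 (≈-0.1034)
After 4 (thin lens f=42): x=973/58 (≈16.7759) theta=-175/348 (≈-0.5029)
After 5 (propagate distance d=28): x=469/174 (≈2.6954) theta=-175/348 (≈-0.5029)
After 6 (thin lens f=-13): x=469/174 (≈2.6954) theta=-1337/4524 (≈-0.2955)
After 7 (propagate distance d=44 (to screen)): x=-23317/2262 (≈-10.3081) theta=-1337/4524 (≈-0.2955)
|theta_initial|=0.5000 |theta_final|=1337/4524 (≈0.2955) -> not increased

Answer: no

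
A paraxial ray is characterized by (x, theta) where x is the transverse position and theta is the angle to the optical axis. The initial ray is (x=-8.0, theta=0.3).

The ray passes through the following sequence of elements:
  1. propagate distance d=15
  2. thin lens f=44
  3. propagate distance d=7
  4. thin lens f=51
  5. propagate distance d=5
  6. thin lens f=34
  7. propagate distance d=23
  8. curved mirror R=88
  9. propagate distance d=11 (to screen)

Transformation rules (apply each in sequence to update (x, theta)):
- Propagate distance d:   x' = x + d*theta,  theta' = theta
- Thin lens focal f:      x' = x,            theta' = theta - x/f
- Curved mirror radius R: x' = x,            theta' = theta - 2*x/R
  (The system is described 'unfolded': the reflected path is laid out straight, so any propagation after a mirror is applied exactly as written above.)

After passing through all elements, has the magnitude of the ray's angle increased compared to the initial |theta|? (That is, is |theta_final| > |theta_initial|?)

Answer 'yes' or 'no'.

Initial: x=-8.0000 theta=0.3000
After 1 (propagate distance d=15): x=-3.5000 theta=0.3000
After 2 (thin lens f=44): x=-3.5000 theta=167/440 (≈0.3795)
After 3 (propagate distance d=7): x=-371/440 (≈-0.8432) theta=167/440 (≈0.3795)
After 4 (thin lens f=51): x=-371/440 (≈-0.8432) theta=101/255 (≈0.3961)
After 5 (propagate distance d=5): x=25519/22440 (≈1.1372) theta=101/255 (≈0.3961)
After 6 (thin lens f=34): x=25519/22440 (≈1.1372) theta=276673/762960 (≈0.3626)
After 7 (propagate distance d=23): x=43825/4624 (≈9.4777) theta=276673/762960 (≈0.3626)
After 8 (curved mirror R=88): x=43825/4624 (≈9.4777) theta=40847/277440 (≈0.1472)
After 9 (propagate distance d=11 (to screen)): x=3078817/277440 (≈11.0972) theta=40847/277440 (≈0.1472)
|theta_initial|=0.3000 |theta_final|=40847/277440 (≈0.1472) -> not increased

Answer: no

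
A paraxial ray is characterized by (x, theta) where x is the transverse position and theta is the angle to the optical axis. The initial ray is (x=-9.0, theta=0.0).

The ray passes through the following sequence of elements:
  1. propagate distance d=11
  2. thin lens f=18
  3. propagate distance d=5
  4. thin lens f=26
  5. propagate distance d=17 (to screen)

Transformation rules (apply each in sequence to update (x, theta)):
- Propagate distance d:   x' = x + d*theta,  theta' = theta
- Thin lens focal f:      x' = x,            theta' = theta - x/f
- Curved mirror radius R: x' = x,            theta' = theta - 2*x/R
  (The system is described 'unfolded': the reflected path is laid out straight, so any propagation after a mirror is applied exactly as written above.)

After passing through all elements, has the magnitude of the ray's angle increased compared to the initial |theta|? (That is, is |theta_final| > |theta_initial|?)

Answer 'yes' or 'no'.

Answer: yes

Derivation:
Initial: x=-9.0000 theta=0.0000
After 1 (propagate distance d=11): x=-9.0000 theta=0.0000
After 2 (thin lens f=18): x=-9.0000 theta=0.5000
After 3 (propagate distance d=5): x=-6.5000 theta=0.5000
After 4 (thin lens f=26): x=-6.5000 theta=0.7500
After 5 (propagate distance d=17 (to screen)): x=6.2500 theta=0.7500
|theta_initial|=0.0000 |theta_final|=0.7500 -> increased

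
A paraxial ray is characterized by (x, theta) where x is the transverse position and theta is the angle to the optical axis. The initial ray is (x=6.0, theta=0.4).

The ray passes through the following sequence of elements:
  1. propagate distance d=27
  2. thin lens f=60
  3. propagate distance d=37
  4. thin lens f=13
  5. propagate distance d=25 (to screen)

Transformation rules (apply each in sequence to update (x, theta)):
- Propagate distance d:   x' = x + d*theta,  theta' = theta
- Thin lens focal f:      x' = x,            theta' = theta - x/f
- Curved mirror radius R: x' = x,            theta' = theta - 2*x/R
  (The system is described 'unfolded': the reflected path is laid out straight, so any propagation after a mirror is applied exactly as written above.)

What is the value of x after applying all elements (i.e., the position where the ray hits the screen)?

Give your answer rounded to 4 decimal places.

Initial: x=6.0000 theta=0.4000
After 1 (propagate distance d=27): x=16.8000 theta=0.4000
After 2 (thin lens f=60): x=16.8000 theta=0.1200
After 3 (propagate distance d=37): x=21.2400 theta=0.1200
After 4 (thin lens f=13): x=21.2400 theta=-492/325 (≈-1.5138)
After 5 (propagate distance d=25 (to screen)): x=-5397/325 (≈-16.6062) theta=-492/325 (≈-1.5138)
Rounded to 4 decimal places: x = -16.6062

Answer: -16.6062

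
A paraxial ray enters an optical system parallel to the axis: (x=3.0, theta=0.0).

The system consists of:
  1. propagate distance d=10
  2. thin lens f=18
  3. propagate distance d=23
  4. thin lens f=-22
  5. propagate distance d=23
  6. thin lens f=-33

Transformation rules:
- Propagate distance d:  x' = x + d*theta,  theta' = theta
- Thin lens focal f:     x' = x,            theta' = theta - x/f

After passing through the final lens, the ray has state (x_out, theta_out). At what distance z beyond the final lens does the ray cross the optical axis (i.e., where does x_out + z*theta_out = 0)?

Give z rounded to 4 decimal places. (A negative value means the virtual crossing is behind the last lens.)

Initial: x=3.0000 theta=0.0000
After 1 (propagate distance d=10): x=3.0000 theta=0.0000
After 2 (thin lens f=18): x=3.0000 theta=-1/6 (≈-0.1667)
After 3 (propagate distance d=23): x=-5/6 (≈-0.8333) theta=-1/6 (≈-0.1667)
After 4 (thin lens f=-22): x=-5/6 (≈-0.8333) theta=-9/44 (≈-0.2045)
After 5 (propagate distance d=23): x=-731/132 (≈-5.5379) theta=-9/44 (≈-0.2045)
After 6 (thin lens f=-33): x=-731/132 (≈-5.5379) theta=-811/2178 (≈-0.3724)
z_focus = -x_out/theta_out = -(-731/132)/(-811/2178) = -24123/1622 ≈ -14.8724
Rounded to 4 decimal places: z = -14.8724

Answer: -14.8724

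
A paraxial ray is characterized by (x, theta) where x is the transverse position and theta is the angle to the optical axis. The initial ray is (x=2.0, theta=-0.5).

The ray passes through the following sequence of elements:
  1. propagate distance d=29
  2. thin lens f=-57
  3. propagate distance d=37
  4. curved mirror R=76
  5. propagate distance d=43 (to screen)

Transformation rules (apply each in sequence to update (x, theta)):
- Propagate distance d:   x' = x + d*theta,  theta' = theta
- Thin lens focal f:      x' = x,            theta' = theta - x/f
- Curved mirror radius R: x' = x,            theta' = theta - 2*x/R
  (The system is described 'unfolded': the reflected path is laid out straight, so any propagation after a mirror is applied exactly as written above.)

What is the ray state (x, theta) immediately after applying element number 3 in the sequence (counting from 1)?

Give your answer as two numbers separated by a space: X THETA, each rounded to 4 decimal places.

Initial: x=2.0000 theta=-0.5000
After 1 (propagate distance d=29): x=-12.5000 theta=-0.5000
After 2 (thin lens f=-57): x=-12.5000 theta=-41/57 (≈-0.7193)
After 3 (propagate distance d=37): x=-4459/114 (≈-39.1140) theta=-41/57 (≈-0.7193)
Rounded to 4 decimal places: x = -39.1140, theta = -0.7193

Answer: -39.1140 -0.7193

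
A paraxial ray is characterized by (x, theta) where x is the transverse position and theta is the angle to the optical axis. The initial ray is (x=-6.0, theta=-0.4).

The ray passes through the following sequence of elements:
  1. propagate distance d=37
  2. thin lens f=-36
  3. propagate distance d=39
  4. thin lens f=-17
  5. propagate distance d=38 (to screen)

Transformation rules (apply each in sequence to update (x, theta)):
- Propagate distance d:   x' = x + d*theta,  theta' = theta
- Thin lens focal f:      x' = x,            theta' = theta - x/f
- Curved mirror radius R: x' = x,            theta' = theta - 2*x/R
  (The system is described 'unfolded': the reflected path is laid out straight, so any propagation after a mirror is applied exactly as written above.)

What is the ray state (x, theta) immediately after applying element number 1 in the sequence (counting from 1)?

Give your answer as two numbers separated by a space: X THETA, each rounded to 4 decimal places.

Answer: -20.8000 -0.4000

Derivation:
Initial: x=-6.0000 theta=-0.4000
After 1 (propagate distance d=37): x=-20.8000 theta=-0.4000
Rounded to 4 decimal places: x = -20.8000, theta = -0.4000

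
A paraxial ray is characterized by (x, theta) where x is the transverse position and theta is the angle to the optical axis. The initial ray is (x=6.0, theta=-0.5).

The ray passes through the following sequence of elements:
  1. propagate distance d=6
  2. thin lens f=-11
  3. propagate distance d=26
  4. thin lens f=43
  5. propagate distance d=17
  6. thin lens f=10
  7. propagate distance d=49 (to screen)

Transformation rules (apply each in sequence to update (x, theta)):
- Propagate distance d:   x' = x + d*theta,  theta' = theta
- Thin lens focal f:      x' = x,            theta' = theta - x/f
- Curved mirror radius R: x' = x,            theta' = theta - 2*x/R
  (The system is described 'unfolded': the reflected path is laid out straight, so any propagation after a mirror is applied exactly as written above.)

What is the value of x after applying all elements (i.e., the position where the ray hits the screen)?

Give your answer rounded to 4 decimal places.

Initial: x=6.0000 theta=-0.5000
After 1 (propagate distance d=6): x=3.0000 theta=-0.5000
After 2 (thin lens f=-11): x=3.0000 theta=-5/22 (≈-0.2273)
After 3 (propagate distance d=26): x=-32/11 (≈-2.9091) theta=-5/22 (≈-0.2273)
After 4 (thin lens f=43): x=-32/11 (≈-2.9091) theta=-151/946 (≈-0.1596)
After 5 (propagate distance d=17): x=-5319/946 (≈-5.6226) theta=-151/946 (≈-0.1596)
After 6 (thin lens f=10): x=-5319/946 (≈-5.6226) theta=3809/9460 (≈0.4026)
After 7 (propagate distance d=49 (to screen)): x=133451/9460 (≈14.1069) theta=3809/9460 (≈0.4026)
Rounded to 4 decimal places: x = 14.1069

Answer: 14.1069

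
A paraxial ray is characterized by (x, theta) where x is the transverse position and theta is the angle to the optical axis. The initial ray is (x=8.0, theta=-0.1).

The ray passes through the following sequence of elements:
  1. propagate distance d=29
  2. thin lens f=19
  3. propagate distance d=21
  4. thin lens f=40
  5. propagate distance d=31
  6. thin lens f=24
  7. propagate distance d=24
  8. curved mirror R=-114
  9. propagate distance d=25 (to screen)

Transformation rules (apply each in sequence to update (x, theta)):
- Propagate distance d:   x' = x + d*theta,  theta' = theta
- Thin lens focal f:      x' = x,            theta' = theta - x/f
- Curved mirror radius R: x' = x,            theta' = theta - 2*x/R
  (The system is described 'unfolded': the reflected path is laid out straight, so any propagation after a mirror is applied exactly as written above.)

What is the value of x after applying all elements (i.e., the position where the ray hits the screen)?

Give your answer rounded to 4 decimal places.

Answer: -5.4918

Derivation:
Initial: x=8.0000 theta=-0.1000
After 1 (propagate distance d=29): x=5.1000 theta=-0.1000
After 2 (thin lens f=19): x=5.1000 theta=-7/19 (≈-0.3684)
After 3 (propagate distance d=21): x=-501/190 (≈-2.6368) theta=-7/19 (≈-0.3684)
After 4 (thin lens f=40): x=-501/190 (≈-2.6368) theta=-0.3025
After 5 (propagate distance d=31): x=-91309/7600 (≈-12.0143) theta=-0.3025
After 6 (thin lens f=24): x=-91309/7600 (≈-12.0143) theta=36133/182400 (≈0.1981)
After 7 (propagate distance d=24): x=-7.2600 theta=36133/182400 (≈0.1981)
After 8 (curved mirror R=-114): x=-7.2600 theta=679/9600 (≈0.0707)
After 9 (propagate distance d=25 (to screen)): x=-52721/9600 (≈-5.4918) theta=679/9600 (≈0.0707)
Rounded to 4 decimal places: x = -5.4918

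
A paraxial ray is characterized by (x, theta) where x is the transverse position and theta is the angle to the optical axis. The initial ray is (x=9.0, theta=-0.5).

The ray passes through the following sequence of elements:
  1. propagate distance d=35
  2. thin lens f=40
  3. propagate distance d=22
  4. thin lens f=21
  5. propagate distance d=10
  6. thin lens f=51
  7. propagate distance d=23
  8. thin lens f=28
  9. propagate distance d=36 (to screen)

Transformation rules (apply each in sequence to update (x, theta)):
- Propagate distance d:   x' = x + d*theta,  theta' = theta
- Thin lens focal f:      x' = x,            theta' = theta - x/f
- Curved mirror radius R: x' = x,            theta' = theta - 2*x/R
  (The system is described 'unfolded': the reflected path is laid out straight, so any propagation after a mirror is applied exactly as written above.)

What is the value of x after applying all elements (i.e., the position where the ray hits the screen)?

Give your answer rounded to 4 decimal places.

Answer: 21.4945

Derivation:
Initial: x=9.0000 theta=-0.5000
After 1 (propagate distance d=35): x=-8.5000 theta=-0.5000
After 2 (thin lens f=40): x=-8.5000 theta=-0.2875
After 3 (propagate distance d=22): x=-14.8250 theta=-0.2875
After 4 (thin lens f=21): x=-14.8250 theta=703/1680 (≈0.4185)
After 5 (propagate distance d=10): x=-4469/420 (≈-10.6405) theta=703/1680 (≈0.4185)
After 6 (thin lens f=51): x=-4469/420 (≈-10.6405) theta=53729/85680 (≈0.6271)
After 7 (propagate distance d=23): x=324091/85680 (≈3.7826) theta=53729/85680 (≈0.6271)
After 8 (thin lens f=28): x=324091/85680 (≈3.7826) theta=1180321/2399040 (≈0.4920)
After 9 (propagate distance d=36 (to screen)): x=6445763/299880 (≈21.4945) theta=1180321/2399040 (≈0.4920)
Rounded to 4 decimal places: x = 21.4945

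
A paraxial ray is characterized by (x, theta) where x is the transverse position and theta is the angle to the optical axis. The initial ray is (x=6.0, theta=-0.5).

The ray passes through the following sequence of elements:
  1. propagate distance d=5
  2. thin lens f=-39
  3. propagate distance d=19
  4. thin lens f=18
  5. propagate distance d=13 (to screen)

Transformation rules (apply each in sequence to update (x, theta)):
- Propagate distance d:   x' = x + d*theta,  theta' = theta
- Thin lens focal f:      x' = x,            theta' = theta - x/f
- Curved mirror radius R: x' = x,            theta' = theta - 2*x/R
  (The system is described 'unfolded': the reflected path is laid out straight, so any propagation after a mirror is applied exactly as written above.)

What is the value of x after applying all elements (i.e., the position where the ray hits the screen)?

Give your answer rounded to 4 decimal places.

Answer: -6.5264

Derivation:
Initial: x=6.0000 theta=-0.5000
After 1 (propagate distance d=5): x=3.5000 theta=-0.5000
After 2 (thin lens f=-39): x=3.5000 theta=-16/39 (≈-0.4103)
After 3 (propagate distance d=19): x=-335/78 (≈-4.2949) theta=-16/39 (≈-0.4103)
After 4 (thin lens f=18): x=-335/78 (≈-4.2949) theta=-241/1404 (≈-0.1717)
After 5 (propagate distance d=13 (to screen)): x=-9163/1404 (≈-6.5264) theta=-241/1404 (≈-0.1717)
Rounded to 4 decimal places: x = -6.5264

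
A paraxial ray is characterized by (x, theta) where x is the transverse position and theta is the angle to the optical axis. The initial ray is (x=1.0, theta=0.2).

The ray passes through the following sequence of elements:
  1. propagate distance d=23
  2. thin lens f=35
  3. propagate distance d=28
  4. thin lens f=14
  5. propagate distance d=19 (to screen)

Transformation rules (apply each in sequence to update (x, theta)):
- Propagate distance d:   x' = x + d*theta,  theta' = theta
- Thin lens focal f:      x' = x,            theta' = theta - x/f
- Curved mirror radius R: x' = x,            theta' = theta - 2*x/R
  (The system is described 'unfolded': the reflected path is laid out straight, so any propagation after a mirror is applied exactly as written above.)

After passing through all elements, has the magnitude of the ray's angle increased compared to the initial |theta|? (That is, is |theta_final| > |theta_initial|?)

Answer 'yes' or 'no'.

Answer: yes

Derivation:
Initial: x=1.0000 theta=0.2000
After 1 (propagate distance d=23): x=5.6000 theta=0.2000
After 2 (thin lens f=35): x=5.6000 theta=0.0400
After 3 (propagate distance d=28): x=6.7200 theta=0.0400
After 4 (thin lens f=14): x=6.7200 theta=-0.4400
After 5 (propagate distance d=19 (to screen)): x=-1.6400 theta=-0.4400
|theta_initial|=0.2000 |theta_final|=0.4400 -> increased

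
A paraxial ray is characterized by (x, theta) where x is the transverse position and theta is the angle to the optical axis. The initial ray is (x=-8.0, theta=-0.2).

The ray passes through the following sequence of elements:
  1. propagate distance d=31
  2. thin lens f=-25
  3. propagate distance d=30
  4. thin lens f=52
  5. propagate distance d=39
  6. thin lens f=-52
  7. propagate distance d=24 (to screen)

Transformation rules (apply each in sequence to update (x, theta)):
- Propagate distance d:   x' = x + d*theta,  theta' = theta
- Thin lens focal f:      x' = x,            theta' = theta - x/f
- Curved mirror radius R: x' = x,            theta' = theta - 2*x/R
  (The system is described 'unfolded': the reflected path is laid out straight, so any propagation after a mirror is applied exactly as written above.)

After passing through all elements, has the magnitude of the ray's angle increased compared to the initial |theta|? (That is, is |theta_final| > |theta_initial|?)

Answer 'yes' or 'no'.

Answer: yes

Derivation:
Initial: x=-8.0000 theta=-0.2000
After 1 (propagate distance d=31): x=-14.2000 theta=-0.2000
After 2 (thin lens f=-25): x=-14.2000 theta=-0.7680
After 3 (propagate distance d=30): x=-37.2400 theta=-0.7680
After 4 (thin lens f=52): x=-37.2400 theta=-337/6500 (≈-0.0518)
After 5 (propagate distance d=39): x=-39.2620 theta=-337/6500 (≈-0.0518)
After 6 (thin lens f=-52): x=-39.2620 theta=-20979/26000 (≈-0.8069)
After 7 (propagate distance d=24 (to screen)): x=-381077/6500 (≈-58.6272) theta=-20979/26000 (≈-0.8069)
|theta_initial|=0.2000 |theta_final|=20979/26000 (≈0.8069) -> increased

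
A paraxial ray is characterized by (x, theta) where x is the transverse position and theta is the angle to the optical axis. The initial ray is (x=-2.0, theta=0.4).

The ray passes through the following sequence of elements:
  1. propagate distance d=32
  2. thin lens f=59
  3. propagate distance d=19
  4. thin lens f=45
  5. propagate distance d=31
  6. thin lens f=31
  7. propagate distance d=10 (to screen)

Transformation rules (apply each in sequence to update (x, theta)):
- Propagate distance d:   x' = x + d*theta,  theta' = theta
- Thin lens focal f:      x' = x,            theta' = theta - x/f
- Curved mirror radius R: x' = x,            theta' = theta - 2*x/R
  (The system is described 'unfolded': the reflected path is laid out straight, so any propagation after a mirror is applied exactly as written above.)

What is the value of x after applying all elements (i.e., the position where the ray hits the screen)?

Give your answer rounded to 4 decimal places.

Answer: 6.5543

Derivation:
Initial: x=-2.0000 theta=0.4000
After 1 (propagate distance d=32): x=10.8000 theta=0.4000
After 2 (thin lens f=59): x=10.8000 theta=64/295 (≈0.2169)
After 3 (propagate distance d=19): x=4402/295 (≈14.9220) theta=64/295 (≈0.2169)
After 4 (thin lens f=45): x=4402/295 (≈14.9220) theta=-1522/13275 (≈-0.1147)
After 5 (propagate distance d=31): x=150908/13275 (≈11.3678) theta=-1522/13275 (≈-0.1147)
After 6 (thin lens f=31): x=150908/13275 (≈11.3678) theta=-142/295 (≈-0.4814)
After 7 (propagate distance d=10 (to screen)): x=87008/13275 (≈6.5543) theta=-142/295 (≈-0.4814)
Rounded to 4 decimal places: x = 6.5543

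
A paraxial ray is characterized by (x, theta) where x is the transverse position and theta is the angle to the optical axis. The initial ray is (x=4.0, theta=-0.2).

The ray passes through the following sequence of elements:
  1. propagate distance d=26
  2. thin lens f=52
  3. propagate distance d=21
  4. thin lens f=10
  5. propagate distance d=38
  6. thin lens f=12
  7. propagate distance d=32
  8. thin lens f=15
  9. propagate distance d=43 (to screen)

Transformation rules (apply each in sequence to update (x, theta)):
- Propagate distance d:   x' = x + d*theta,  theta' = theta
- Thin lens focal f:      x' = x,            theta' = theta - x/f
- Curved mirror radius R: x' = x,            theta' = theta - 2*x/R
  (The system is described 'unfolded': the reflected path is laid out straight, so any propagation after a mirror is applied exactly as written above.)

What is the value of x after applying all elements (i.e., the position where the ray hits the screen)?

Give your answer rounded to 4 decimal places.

Answer: -8.5890

Derivation:
Initial: x=4.0000 theta=-0.2000
After 1 (propagate distance d=26): x=-1.2000 theta=-0.2000
After 2 (thin lens f=52): x=-1.2000 theta=-23/130 (≈-0.1769)
After 3 (propagate distance d=21): x=-639/130 (≈-4.9154) theta=-23/130 (≈-0.1769)
After 4 (thin lens f=10): x=-639/130 (≈-4.9154) theta=409/1300 (≈0.3146)
After 5 (propagate distance d=38): x=7.0400 theta=409/1300 (≈0.3146)
After 6 (thin lens f=12): x=7.0400 theta=-1061/3900 (≈-0.2721)
After 7 (propagate distance d=32): x=-1624/975 (≈-1.6656) theta=-1061/3900 (≈-0.2721)
After 8 (thin lens f=15): x=-1624/975 (≈-1.6656) theta=-9419/58500 (≈-0.1610)
After 9 (propagate distance d=43 (to screen)): x=-502457/58500 (≈-8.5890) theta=-9419/58500 (≈-0.1610)
Rounded to 4 decimal places: x = -8.5890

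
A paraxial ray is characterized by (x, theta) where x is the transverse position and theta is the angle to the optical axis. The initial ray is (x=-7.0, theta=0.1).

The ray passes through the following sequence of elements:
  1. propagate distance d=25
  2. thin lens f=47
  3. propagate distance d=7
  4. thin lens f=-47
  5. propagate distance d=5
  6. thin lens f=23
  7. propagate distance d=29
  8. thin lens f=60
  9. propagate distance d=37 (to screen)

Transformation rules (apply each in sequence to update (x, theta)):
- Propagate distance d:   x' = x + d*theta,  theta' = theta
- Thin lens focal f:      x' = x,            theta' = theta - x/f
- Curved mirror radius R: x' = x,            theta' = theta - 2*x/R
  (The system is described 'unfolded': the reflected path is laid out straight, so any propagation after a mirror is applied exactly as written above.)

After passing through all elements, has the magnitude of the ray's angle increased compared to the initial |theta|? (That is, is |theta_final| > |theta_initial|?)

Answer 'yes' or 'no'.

Initial: x=-7.0000 theta=0.1000
After 1 (propagate distance d=25): x=-4.5000 theta=0.1000
After 2 (thin lens f=47): x=-4.5000 theta=46/235 (≈0.1957)
After 3 (propagate distance d=7): x=-1471/470 (≈-3.1298) theta=46/235 (≈0.1957)
After 4 (thin lens f=-47): x=-1471/470 (≈-3.1298) theta=2853/22090 (≈0.1292)
After 5 (propagate distance d=5): x=-27436/11045 (≈-2.4840) theta=2853/22090 (≈0.1292)
After 6 (thin lens f=23): x=-27436/11045 (≈-2.4840) theta=120491/508070 (≈0.2372)
After 7 (propagate distance d=29): x=2232183/508070 (≈4.3935) theta=120491/508070 (≈0.2372)
After 8 (thin lens f=60): x=2232183/508070 (≈4.3935) theta=1665759/10161400 (≈0.1639)
After 9 (propagate distance d=37 (to screen)): x=106276743/10161400 (≈10.4589) theta=1665759/10161400 (≈0.1639)
|theta_initial|=0.1000 |theta_final|=1665759/10161400 (≈0.1639) -> increased

Answer: yes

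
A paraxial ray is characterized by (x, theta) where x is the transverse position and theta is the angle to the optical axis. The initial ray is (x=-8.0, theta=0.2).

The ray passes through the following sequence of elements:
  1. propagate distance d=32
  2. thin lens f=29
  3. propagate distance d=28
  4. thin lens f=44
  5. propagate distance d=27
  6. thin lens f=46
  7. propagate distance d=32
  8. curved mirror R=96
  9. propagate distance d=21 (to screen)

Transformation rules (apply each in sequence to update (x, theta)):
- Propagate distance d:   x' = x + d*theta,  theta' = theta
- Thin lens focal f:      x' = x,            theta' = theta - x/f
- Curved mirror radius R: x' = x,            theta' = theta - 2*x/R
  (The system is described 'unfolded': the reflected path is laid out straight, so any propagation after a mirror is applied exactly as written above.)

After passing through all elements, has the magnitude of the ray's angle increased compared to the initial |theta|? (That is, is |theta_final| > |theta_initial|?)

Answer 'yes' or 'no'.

Initial: x=-8.0000 theta=0.2000
After 1 (propagate distance d=32): x=-1.6000 theta=0.2000
After 2 (thin lens f=29): x=-1.6000 theta=37/145 (≈0.2552)
After 3 (propagate distance d=28): x=804/145 (≈5.5448) theta=37/145 (≈0.2552)
After 4 (thin lens f=44): x=804/145 (≈5.5448) theta=206/1595 (≈0.1292)
After 5 (propagate distance d=27): x=14406/1595 (≈9.0320) theta=206/1595 (≈0.1292)
After 6 (thin lens f=46): x=14406/1595 (≈9.0320) theta=-17/253 (≈-0.0672)
After 7 (propagate distance d=32): x=252458/36685 (≈6.8818) theta=-17/253 (≈-0.0672)
After 8 (curved mirror R=96): x=252458/36685 (≈6.8818) theta=-185389/880440 (≈-0.2106)
After 9 (propagate distance d=21 (to screen)): x=65631/26680 (≈2.4599) theta=-185389/880440 (≈-0.2106)
|theta_initial|=0.2000 |theta_final|=185389/880440 (≈0.2106) -> increased

Answer: yes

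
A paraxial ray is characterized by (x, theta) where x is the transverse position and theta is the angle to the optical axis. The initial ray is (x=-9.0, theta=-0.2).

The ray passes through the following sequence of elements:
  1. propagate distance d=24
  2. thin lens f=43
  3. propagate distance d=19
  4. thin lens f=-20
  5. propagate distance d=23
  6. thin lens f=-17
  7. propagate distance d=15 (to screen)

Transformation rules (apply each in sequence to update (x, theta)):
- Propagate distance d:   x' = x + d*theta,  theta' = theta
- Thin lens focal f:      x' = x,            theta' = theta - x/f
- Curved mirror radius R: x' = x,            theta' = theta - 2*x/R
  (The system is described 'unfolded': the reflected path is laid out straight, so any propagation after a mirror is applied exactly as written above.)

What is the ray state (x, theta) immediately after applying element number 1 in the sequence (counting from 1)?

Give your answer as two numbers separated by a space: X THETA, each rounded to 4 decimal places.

Answer: -13.8000 -0.2000

Derivation:
Initial: x=-9.0000 theta=-0.2000
After 1 (propagate distance d=24): x=-13.8000 theta=-0.2000
Rounded to 4 decimal places: x = -13.8000, theta = -0.2000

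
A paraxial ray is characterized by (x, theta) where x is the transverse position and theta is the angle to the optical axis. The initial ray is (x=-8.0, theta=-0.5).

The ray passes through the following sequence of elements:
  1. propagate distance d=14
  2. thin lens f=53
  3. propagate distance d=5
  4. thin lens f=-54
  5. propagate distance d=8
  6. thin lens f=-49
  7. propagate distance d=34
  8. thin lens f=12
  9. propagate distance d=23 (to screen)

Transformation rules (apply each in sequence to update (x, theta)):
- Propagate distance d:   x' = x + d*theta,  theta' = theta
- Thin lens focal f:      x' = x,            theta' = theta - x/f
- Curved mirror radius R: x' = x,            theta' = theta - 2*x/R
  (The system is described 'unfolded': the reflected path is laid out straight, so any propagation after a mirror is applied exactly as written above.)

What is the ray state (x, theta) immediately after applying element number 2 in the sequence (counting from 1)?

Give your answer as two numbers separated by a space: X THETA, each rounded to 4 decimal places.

Initial: x=-8.0000 theta=-0.5000
After 1 (propagate distance d=14): x=-15.0000 theta=-0.5000
After 2 (thin lens f=53): x=-15.0000 theta=-23/106 (≈-0.2170)
Rounded to 4 decimal places: x = -15.0000, theta = -0.2170

Answer: -15.0000 -0.2170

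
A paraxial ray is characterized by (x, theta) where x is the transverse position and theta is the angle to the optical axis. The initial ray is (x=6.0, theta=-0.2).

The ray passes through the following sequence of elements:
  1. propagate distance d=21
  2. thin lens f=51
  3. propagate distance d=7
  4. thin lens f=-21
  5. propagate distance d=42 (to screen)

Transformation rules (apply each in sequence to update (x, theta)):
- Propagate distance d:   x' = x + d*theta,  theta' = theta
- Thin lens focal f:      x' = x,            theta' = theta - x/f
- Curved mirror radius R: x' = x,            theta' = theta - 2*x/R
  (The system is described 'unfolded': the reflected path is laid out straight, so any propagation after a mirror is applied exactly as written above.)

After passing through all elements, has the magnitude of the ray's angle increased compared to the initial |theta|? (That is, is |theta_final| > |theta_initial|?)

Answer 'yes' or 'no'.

Initial: x=6.0000 theta=-0.2000
After 1 (propagate distance d=21): x=1.8000 theta=-0.2000
After 2 (thin lens f=51): x=1.8000 theta=-4/17 (≈-0.2353)
After 3 (propagate distance d=7): x=13/85 (≈0.1529) theta=-4/17 (≈-0.2353)
After 4 (thin lens f=-21): x=13/85 (≈0.1529) theta=-407/1785 (≈-0.2280)
After 5 (propagate distance d=42 (to screen)): x=-801/85 (≈-9.4235) theta=-407/1785 (≈-0.2280)
|theta_initial|=0.2000 |theta_final|=407/1785 (≈0.2280) -> increased

Answer: yes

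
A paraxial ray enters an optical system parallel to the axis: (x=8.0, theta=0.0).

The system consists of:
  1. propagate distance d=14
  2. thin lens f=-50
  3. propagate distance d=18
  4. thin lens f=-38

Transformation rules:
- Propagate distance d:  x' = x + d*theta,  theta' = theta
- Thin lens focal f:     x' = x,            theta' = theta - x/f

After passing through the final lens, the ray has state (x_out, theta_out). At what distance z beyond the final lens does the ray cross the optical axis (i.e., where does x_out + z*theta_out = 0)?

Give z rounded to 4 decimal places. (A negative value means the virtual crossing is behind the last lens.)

Initial: x=8.0000 theta=0.0000
After 1 (propagate distance d=14): x=8.0000 theta=0.0000
After 2 (thin lens f=-50): x=8.0000 theta=0.1600
After 3 (propagate distance d=18): x=10.8800 theta=0.1600
After 4 (thin lens f=-38): x=10.8800 theta=212/475 (≈0.4463)
z_focus = -x_out/theta_out = -(10.8800)/(212/475) = -1292/53 ≈ -24.3774
Rounded to 4 decimal places: z = -24.3774

Answer: -24.3774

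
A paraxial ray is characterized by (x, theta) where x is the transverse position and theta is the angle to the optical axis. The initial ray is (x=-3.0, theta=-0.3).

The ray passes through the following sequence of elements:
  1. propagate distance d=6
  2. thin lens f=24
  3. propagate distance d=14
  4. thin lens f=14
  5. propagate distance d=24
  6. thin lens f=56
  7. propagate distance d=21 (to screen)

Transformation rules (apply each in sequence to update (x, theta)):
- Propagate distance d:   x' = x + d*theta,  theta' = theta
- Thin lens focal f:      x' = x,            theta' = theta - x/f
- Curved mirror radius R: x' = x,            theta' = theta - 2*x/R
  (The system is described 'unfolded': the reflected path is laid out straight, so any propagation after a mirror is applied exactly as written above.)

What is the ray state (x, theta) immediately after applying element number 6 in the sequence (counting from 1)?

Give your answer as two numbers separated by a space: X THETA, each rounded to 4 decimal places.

Answer: 2.0286 0.3066

Derivation:
Initial: x=-3.0000 theta=-0.3000
After 1 (propagate distance d=6): x=-4.8000 theta=-0.3000
After 2 (thin lens f=24): x=-4.8000 theta=-0.1000
After 3 (propagate distance d=14): x=-6.2000 theta=-0.1000
After 4 (thin lens f=14): x=-6.2000 theta=12/35 (≈0.3429)
After 5 (propagate distance d=24): x=71/35 (≈2.0286) theta=12/35 (≈0.3429)
After 6 (thin lens f=56): x=71/35 (≈2.0286) theta=601/1960 (≈0.3066)
Rounded to 4 decimal places: x = 2.0286, theta = 0.3066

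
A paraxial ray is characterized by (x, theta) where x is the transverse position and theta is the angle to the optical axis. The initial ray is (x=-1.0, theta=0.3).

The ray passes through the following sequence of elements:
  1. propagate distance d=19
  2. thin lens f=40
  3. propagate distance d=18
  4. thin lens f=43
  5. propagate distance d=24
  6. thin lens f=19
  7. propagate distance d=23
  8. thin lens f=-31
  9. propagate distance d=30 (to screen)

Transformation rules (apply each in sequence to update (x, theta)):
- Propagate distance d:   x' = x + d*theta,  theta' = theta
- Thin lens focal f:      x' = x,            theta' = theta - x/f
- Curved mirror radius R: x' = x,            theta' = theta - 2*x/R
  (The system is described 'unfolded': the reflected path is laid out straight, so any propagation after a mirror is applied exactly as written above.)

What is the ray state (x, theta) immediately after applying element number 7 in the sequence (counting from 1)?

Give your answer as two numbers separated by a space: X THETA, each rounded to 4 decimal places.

Answer: -1.7384 -0.4194

Derivation:
Initial: x=-1.0000 theta=0.3000
After 1 (propagate distance d=19): x=4.7000 theta=0.3000
After 2 (thin lens f=40): x=4.7000 theta=0.1825
After 3 (propagate distance d=18): x=7.9850 theta=0.1825
After 4 (thin lens f=43): x=7.9850 theta=-11/3440 (≈-0.0032)
After 5 (propagate distance d=24): x=68011/8600 (≈7.9083) theta=-11/3440 (≈-0.0032)
After 6 (thin lens f=19): x=68011/8600 (≈7.9083) theta=-137067/326800 (≈-0.4194)
After 7 (propagate distance d=23): x=-568123/326800 (≈-1.7384) theta=-137067/326800 (≈-0.4194)
Rounded to 4 decimal places: x = -1.7384, theta = -0.4194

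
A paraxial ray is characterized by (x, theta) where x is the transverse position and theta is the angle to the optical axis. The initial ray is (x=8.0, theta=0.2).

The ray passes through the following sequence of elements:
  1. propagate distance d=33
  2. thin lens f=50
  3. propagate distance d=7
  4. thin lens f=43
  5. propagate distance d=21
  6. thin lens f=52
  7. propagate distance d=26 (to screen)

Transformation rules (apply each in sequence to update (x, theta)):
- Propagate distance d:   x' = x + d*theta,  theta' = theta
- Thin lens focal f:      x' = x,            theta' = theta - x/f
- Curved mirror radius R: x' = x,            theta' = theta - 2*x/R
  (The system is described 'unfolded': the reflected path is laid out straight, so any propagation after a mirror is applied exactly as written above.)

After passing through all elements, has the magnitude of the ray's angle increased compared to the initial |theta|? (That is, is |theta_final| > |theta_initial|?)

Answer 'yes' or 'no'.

Initial: x=8.0000 theta=0.2000
After 1 (propagate distance d=33): x=14.6000 theta=0.2000
After 2 (thin lens f=50): x=14.6000 theta=-0.0920
After 3 (propagate distance d=7): x=13.9560 theta=-0.0920
After 4 (thin lens f=43): x=13.9560 theta=-2239/5375 (≈-0.4166)
After 5 (propagate distance d=21): x=55989/10750 (≈5.2083) theta=-2239/5375 (≈-0.4166)
After 6 (thin lens f=52): x=55989/10750 (≈5.2083) theta=-57769/111800 (≈-0.5167)
After 7 (propagate distance d=26 (to screen)): x=-176867/21500 (≈-8.2264) theta=-57769/111800 (≈-0.5167)
|theta_initial|=0.2000 |theta_final|=57769/111800 (≈0.5167) -> increased

Answer: yes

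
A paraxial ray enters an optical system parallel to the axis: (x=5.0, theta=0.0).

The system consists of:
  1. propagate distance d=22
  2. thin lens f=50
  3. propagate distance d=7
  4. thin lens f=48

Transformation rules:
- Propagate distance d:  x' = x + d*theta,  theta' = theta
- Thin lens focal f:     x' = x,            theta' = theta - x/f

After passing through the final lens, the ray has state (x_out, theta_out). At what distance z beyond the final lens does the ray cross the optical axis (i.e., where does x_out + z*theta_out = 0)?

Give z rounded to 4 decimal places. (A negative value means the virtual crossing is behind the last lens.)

Answer: 22.6813

Derivation:
Initial: x=5.0000 theta=0.0000
After 1 (propagate distance d=22): x=5.0000 theta=0.0000
After 2 (thin lens f=50): x=5.0000 theta=-0.1000
After 3 (propagate distance d=7): x=4.3000 theta=-0.1000
After 4 (thin lens f=48): x=4.3000 theta=-91/480 (≈-0.1896)
z_focus = -x_out/theta_out = -(4.3000)/(-91/480) = 2064/91 ≈ 22.6813
Rounded to 4 decimal places: z = 22.6813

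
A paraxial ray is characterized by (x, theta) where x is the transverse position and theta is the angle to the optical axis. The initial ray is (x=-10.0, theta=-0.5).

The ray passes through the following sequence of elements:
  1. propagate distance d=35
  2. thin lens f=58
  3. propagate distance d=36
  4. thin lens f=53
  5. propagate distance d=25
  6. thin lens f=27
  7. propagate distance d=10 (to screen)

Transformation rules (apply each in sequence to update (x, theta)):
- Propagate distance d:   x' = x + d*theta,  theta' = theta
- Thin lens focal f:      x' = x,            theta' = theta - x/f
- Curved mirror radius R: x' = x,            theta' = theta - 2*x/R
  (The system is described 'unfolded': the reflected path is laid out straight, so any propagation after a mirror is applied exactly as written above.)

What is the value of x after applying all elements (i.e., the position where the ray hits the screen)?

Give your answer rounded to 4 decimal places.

Initial: x=-10.0000 theta=-0.5000
After 1 (propagate distance d=35): x=-27.5000 theta=-0.5000
After 2 (thin lens f=58): x=-27.5000 theta=-3/116 (≈-0.0259)
After 3 (propagate distance d=36): x=-1649/58 (≈-28.4310) theta=-3/116 (≈-0.0259)
After 4 (thin lens f=53): x=-1649/58 (≈-28.4310) theta=3139/6148 (≈0.5106)
After 5 (propagate distance d=25): x=-96319/6148 (≈-15.6667) theta=3139/6148 (≈0.5106)
After 6 (thin lens f=27): x=-96319/6148 (≈-15.6667) theta=45268/41499 (≈1.0908)
After 7 (propagate distance d=10 (to screen)): x=-789893/165996 (≈-4.7585) theta=45268/41499 (≈1.0908)
Rounded to 4 decimal places: x = -4.7585

Answer: -4.7585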